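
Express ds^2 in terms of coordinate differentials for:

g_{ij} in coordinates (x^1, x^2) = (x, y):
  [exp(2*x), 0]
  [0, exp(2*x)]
ds^2 = g_{ij} dx^i dx^j; only the non-zero components contribute.
ds^2 = exp(2*x) dx^2 + exp(2*x) dy^2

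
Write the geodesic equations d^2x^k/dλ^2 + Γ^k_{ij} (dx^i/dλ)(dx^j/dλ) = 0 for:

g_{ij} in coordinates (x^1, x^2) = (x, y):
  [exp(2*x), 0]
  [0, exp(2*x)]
Geodesic equation: d^2x^k/dλ^2 + Γ^k_{ij} (dx^i/dλ)(dx^j/dλ) = 0.
Non-zero Christoffel symbols:
Γ^x_{x x} = 1
Γ^x_{y y} = -1
Γ^y_{x y} = 1
Substituting (the symmetric pair Γ^k_{ij}, Γ^k_{ji} combines into a factor 2):
d^2x/dλ^2 + (dx/dλ)^2 - (dy/dλ)^2 = 0
d^2y/dλ^2 + 2 (dx/dλ)(dy/dλ) = 0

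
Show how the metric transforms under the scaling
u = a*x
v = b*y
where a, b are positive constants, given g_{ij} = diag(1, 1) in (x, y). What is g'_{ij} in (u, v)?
Invert the transformation: x = u/a, y = v/b
g'_{ij} = (∂x^k/∂x'^i)(∂x^l/∂x'^j) g_{kl}; with g_{kl} = δ_{kl} this is Σ_k (∂x^k/∂x'^i)(∂x^k/∂x'^j).
Jacobian: ∂x/∂u = 1/a, ∂x/∂v = 0, ∂y/∂u = 0, ∂y/∂v = 1/b
g'_{uu} = (1/a)(1/a) + (0)(0) = 1/a^2
g'_{uv} = (1/a)(0) + (0)(1/b) = 0
g'_{vv} = (0)(0) + (1/b)(1/b) = 1/b^2
g'_{ij} = diag(1/a^2, 1/b^2)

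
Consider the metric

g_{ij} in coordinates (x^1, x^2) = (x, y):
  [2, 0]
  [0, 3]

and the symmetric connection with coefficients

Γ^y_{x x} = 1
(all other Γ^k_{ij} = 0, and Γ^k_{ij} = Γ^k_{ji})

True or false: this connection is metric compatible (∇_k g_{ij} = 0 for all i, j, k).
Using ∇_k g_{ij} = ∂_k g_{ij} - Γ^m_{ki} g_{mj} - Γ^m_{kj} g_{im}:
∇_x g_{xy} = (0) - (3) - (0) = -3 ≠ 0
So the connection is not metric compatible (it is not the Levi-Civita connection).
False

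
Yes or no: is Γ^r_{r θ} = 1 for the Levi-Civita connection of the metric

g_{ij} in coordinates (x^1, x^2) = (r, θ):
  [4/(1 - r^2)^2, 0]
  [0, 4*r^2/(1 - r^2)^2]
Γ^r_{r θ} = (1/2) g^{rr} (∂_r g_{rθ} + ∂_θ g_{rr} - ∂_r g_{rθ}) = (1/2)((1 - r^2)^2/4)((0) + (0) - (0)) = 0
This differs from the proposed value 1.
No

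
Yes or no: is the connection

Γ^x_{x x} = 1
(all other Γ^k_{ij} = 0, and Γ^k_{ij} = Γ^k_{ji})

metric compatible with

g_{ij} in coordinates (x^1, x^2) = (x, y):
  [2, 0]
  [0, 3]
Using ∇_k g_{ij} = ∂_k g_{ij} - Γ^m_{ki} g_{mj} - Γ^m_{kj} g_{im}:
∇_x g_{xx} = (0) - (2) - (2) = -4 ≠ 0
So the connection is not metric compatible (it is not the Levi-Civita connection).
No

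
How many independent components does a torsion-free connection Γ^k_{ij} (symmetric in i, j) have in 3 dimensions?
Γ^k_{ij} has n choices for the upper index and n(n+1)/2 independent symmetric lower index pairs.
Total = 3 × 3×4/2 = 3 × 6 = 18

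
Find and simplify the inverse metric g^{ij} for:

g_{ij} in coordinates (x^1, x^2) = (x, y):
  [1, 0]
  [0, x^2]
The metric is diagonal, so g^{ij} is diagonal with entries 1/g_{ii}: diag(1, 1/(x^2)).
g^{ij}:
  [1, 0]
  [0, 1/x^2]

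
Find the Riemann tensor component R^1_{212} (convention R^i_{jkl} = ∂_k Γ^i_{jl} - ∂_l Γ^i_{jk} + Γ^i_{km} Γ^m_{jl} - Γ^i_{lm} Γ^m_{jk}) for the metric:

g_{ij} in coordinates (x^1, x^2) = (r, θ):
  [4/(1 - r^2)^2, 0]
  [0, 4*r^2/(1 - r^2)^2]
Non-zero Christoffel symbols (Γ^k_{ij} = Γ^k_{ji}):
Γ^r_{r r} = 2*r/(1 - r^2)
Γ^r_{θ θ} = (r^3 + r)/(r^2 - 1)
Γ^θ_{r θ} = (-r^2 - 1)/(r^3 - r)
R^r_{θ r θ} = ∂_r Γ^r_{θ θ} - ∂_θ Γ^r_{θ r} + Γ^r_{r m} Γ^m_{θ θ} - Γ^r_{θ m} Γ^m_{θ r}
  = ((r^4 - 4*r^2 - 1)/(r^2 - 1)^2) - (0) + (-2*r^2*(r^2 + 1)/(r^2 - 1)^2) - (-(r^2 + 1)^2/(r^2 - 1)^2) = -4*r^2/(r^2 - 1)^2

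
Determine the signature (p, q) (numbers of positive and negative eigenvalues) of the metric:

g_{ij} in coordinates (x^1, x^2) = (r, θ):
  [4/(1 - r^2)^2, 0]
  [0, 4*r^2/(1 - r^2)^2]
The metric is diagonal, so its eigenvalues are the diagonal entries: 4/(1 - r^2)^2, 4*r^2/(1 - r^2)^2 (at a generic point, where coordinate-dependent entries are positive).
2 positive, 0 negative.
(2, 0) - Riemannian (positive definite)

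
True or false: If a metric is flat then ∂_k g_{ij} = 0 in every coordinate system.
Flatness means R^i_{jkl} = 0; the components can still vary, e.g. the flat plane in polar coordinates has g_{θθ} = r^2.
False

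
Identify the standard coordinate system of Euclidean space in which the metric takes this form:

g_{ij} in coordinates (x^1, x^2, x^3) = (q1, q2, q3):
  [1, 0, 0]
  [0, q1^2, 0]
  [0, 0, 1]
The line element ds^2 = dq1^2 + q1^2 dq2^2 + dq3^2 is dr^2 + r^2 dθ^2 + dz^2 with q1 = r, q2 = θ, q3 = z.
cylindrical coordinates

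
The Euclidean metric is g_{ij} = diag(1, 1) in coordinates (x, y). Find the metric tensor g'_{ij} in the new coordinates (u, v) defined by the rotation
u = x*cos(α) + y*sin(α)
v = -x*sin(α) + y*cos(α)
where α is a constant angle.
Invert the transformation: x = u*cos(α) - v*sin(α), y = u*sin(α) + v*cos(α)
g'_{ij} = (∂x^k/∂x'^i)(∂x^l/∂x'^j) g_{kl}; with g_{kl} = δ_{kl} this is Σ_k (∂x^k/∂x'^i)(∂x^k/∂x'^j).
Jacobian: ∂x/∂u = cos(α), ∂x/∂v = -sin(α), ∂y/∂u = sin(α), ∂y/∂v = cos(α)
g'_{uu} = (cos(α))(cos(α)) + (sin(α))(sin(α)) = 1
g'_{uv} = (cos(α))(-sin(α)) + (sin(α))(cos(α)) = 0
g'_{vv} = (-sin(α))(-sin(α)) + (cos(α))(cos(α)) = 1
g'_{ij} = diag(1, 1)
The Euclidean metric is invariant under rotations.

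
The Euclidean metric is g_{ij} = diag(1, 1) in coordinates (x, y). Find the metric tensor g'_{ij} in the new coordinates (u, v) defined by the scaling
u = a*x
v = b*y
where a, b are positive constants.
Invert the transformation: x = u/a, y = v/b
g'_{ij} = (∂x^k/∂x'^i)(∂x^l/∂x'^j) g_{kl}; with g_{kl} = δ_{kl} this is Σ_k (∂x^k/∂x'^i)(∂x^k/∂x'^j).
Jacobian: ∂x/∂u = 1/a, ∂x/∂v = 0, ∂y/∂u = 0, ∂y/∂v = 1/b
g'_{uu} = (1/a)(1/a) + (0)(0) = 1/a^2
g'_{uv} = (1/a)(0) + (0)(1/b) = 0
g'_{vv} = (0)(0) + (1/b)(1/b) = 1/b^2
g'_{ij} = diag(1/a^2, 1/b^2)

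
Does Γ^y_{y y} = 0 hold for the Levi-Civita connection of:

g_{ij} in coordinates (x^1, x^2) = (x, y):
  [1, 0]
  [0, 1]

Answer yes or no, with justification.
Γ^y_{y y} = (1/2) g^{yy} (∂_y g_{yy} + ∂_y g_{yy} - ∂_y g_{yy}) = (1/2)(1)((0) + (0) - (0)) = 0
This equals the proposed value 0.
Yes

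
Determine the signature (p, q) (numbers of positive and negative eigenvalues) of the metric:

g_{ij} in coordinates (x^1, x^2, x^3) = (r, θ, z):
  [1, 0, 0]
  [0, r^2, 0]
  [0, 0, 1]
The metric is diagonal, so its eigenvalues are the diagonal entries: 1, r^2, 1 (at a generic point, where coordinate-dependent entries are positive).
3 positive, 0 negative.
(3, 0) - Riemannian (positive definite)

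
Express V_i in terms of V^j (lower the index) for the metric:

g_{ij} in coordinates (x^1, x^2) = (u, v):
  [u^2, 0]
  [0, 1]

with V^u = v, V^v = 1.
V_i = g_{ij} V^j:
V_u = (u^2)(v) + (0)(1) = u^2*v
V_v = (0)(v) + (1)(1) = 1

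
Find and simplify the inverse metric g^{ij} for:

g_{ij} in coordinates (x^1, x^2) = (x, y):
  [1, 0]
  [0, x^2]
The metric is diagonal, so g^{ij} is diagonal with entries 1/g_{ii}: diag(1, 1/(x^2)).
g^{ij}:
  [1, 0]
  [0, 1/x^2]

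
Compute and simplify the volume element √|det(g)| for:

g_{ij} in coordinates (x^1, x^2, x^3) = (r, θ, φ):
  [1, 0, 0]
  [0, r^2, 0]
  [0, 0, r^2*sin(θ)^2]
det(g) = r^4*sin(θ)^2
√|det(g)| = r^2*sin(θ) (taking 0 < θ < π so that |sin(θ)| = sin(θ))
Volume element: dV = r^2*sin(θ) dr dθ dφ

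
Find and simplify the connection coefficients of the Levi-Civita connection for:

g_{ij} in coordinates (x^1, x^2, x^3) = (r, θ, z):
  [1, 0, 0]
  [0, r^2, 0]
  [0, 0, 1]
Using Γ^k_{ij} = (1/2) g^{km} (∂_i g_{mj} + ∂_j g_{mi} - ∂_m g_{ij}); the metric is diagonal, so only the m = k term contributes.
Non-zero symbols (using the symmetry Γ^k_{ij} = Γ^k_{ji}):
Γ^r_{θ θ} = (1/2) g^{rr} (∂_θ g_{rθ} + ∂_θ g_{rθ} - ∂_r g_{θθ}) = (1/2)(1)((0) + (0) - (2*r)) = -r
Γ^θ_{r θ} = (1/2) g^{θθ} (∂_r g_{θθ} + ∂_θ g_{θr} - ∂_θ g_{rθ}) = (1/2)(1/r^2)((2*r) + (0) - (0)) = 1/r
All other Christoffel symbols are zero.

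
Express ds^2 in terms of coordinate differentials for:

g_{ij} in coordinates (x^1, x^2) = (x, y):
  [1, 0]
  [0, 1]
ds^2 = g_{ij} dx^i dx^j; only the non-zero components contribute.
ds^2 = dx^2 + dy^2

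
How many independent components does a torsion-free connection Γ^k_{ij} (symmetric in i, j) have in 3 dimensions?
Γ^k_{ij} has n choices for the upper index and n(n+1)/2 independent symmetric lower index pairs.
Total = 3 × 3×4/2 = 3 × 6 = 18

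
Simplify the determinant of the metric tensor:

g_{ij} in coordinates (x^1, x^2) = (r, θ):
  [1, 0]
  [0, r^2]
For a 2×2 metric: det(g) = g_{11}·g_{22} - g_{12}·g_{21}
= (1)·(r^2) - (0)·(0)
= r^2 - 0
det(g) = r^2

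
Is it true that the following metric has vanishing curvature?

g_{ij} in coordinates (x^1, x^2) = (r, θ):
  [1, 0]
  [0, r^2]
Non-zero Christoffel symbols:
Γ^r_{θ θ} = -r
Γ^θ_{r θ} = 1/r
Ricci tensor: R_{rr} = 0, R_{rθ} = 0, R_{θθ} = 0
All R_{ij} vanish; in 2 dimensions the Riemann tensor is fully determined by the Ricci tensor, so R^i_{jkl} = 0: the metric is flat (curvilinear coordinates on flat space).
Yes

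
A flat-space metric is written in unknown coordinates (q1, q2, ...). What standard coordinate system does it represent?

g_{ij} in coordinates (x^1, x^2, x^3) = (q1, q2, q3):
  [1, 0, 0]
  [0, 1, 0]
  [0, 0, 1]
All components are constant and the metric is the identity, i.e. orthonormal rectilinear coordinates.
Cartesian (3D) coordinates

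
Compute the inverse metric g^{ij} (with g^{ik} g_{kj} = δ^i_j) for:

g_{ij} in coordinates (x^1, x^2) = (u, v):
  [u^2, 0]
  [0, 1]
The metric is diagonal, so g^{ij} is diagonal with entries 1/g_{ii}: diag(1/(u^2), 1).
g^{ij}:
  [1/u^2, 0]
  [0, 1]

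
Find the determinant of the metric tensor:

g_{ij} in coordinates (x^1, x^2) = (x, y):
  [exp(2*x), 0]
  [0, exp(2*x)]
For a 2×2 metric: det(g) = g_{11}·g_{22} - g_{12}·g_{21}
= (exp(2*x))·(exp(2*x)) - (0)·(0)
= exp(4*x) - 0
det(g) = exp(4*x)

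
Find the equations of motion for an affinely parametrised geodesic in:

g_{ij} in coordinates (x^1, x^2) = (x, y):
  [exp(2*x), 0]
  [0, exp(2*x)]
Geodesic equation: d^2x^k/dλ^2 + Γ^k_{ij} (dx^i/dλ)(dx^j/dλ) = 0.
Non-zero Christoffel symbols:
Γ^x_{x x} = 1
Γ^x_{y y} = -1
Γ^y_{x y} = 1
Substituting (the symmetric pair Γ^k_{ij}, Γ^k_{ji} combines into a factor 2):
d^2x/dλ^2 + (dx/dλ)^2 - (dy/dλ)^2 = 0
d^2y/dλ^2 + 2 (dx/dλ)(dy/dλ) = 0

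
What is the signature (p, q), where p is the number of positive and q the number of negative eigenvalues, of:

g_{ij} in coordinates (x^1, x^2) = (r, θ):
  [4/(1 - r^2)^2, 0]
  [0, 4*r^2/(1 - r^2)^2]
The metric is diagonal, so its eigenvalues are the diagonal entries: 4/(1 - r^2)^2, 4*r^2/(1 - r^2)^2 (at a generic point, where coordinate-dependent entries are positive).
2 positive, 0 negative.
(2, 0) - Riemannian (positive definite)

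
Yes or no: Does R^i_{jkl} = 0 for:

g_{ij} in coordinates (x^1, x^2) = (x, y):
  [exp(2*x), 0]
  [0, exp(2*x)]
Non-zero Christoffel symbols:
Γ^x_{x x} = 1
Γ^x_{y y} = -1
Γ^y_{x y} = 1
Ricci tensor: R_{xx} = 0, R_{xy} = 0, R_{yy} = 0
All R_{ij} vanish; in 2 dimensions the Riemann tensor is fully determined by the Ricci tensor, so R^i_{jkl} = 0: the metric is flat (curvilinear coordinates on flat space).
Yes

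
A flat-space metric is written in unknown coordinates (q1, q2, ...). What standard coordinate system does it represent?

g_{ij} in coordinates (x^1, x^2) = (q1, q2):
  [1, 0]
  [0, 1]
All components are constant and the metric is the identity, i.e. orthonormal rectilinear coordinates.
Cartesian (2D) coordinates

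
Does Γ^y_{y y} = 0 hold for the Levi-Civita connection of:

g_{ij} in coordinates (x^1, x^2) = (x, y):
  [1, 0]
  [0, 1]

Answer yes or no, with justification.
Γ^y_{y y} = (1/2) g^{yy} (∂_y g_{yy} + ∂_y g_{yy} - ∂_y g_{yy}) = (1/2)(1)((0) + (0) - (0)) = 0
This equals the proposed value 0.
Yes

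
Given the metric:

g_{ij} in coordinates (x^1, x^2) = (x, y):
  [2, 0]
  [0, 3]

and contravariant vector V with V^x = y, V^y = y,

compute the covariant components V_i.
V_i = g_{ij} V^j:
V_x = (2)(y) + (0)(y) = 2*y
V_y = (0)(y) + (3)(y) = 3*y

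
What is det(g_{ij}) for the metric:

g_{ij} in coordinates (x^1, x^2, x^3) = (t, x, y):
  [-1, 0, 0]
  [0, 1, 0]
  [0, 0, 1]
Diagonal metric: det(g) = g_{11}·g_{22}·g_{33}
= (-1)·(1)·(1)
det(g) = -1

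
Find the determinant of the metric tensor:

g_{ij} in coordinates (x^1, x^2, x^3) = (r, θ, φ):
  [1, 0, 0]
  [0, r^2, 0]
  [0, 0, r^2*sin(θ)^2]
Diagonal metric: det(g) = g_{11}·g_{22}·g_{33}
= (1)·(r^2)·(r^2*sin(θ)^2)
det(g) = r^4*sin(θ)^2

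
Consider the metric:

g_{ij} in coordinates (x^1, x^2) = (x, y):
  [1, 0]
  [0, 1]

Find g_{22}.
With x^1 = x, x^2 = y, g_{22} = g_{yy} is the row-2, column-2 entry of the matrix.
g_{22} = 1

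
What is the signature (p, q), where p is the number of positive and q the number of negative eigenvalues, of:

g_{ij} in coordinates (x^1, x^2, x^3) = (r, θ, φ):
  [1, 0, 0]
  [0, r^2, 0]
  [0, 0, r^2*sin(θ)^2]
The metric is diagonal, so its eigenvalues are the diagonal entries: 1, r^2, r^2*sin(θ)^2 (at a generic point, where coordinate-dependent entries are positive).
3 positive, 0 negative.
(3, 0) - Riemannian (positive definite)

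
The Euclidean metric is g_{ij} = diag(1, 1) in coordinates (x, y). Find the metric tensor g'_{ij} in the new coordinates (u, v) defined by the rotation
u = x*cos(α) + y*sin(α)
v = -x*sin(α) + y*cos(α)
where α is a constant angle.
Invert the transformation: x = u*cos(α) - v*sin(α), y = u*sin(α) + v*cos(α)
g'_{ij} = (∂x^k/∂x'^i)(∂x^l/∂x'^j) g_{kl}; with g_{kl} = δ_{kl} this is Σ_k (∂x^k/∂x'^i)(∂x^k/∂x'^j).
Jacobian: ∂x/∂u = cos(α), ∂x/∂v = -sin(α), ∂y/∂u = sin(α), ∂y/∂v = cos(α)
g'_{uu} = (cos(α))(cos(α)) + (sin(α))(sin(α)) = 1
g'_{uv} = (cos(α))(-sin(α)) + (sin(α))(cos(α)) = 0
g'_{vv} = (-sin(α))(-sin(α)) + (cos(α))(cos(α)) = 1
g'_{ij} = diag(1, 1)
The Euclidean metric is invariant under rotations.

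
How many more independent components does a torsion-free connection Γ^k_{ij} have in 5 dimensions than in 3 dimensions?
Independent components in n dimensions: n × n(n+1)/2 = n^2(n+1)/2.
5D: 5 × 15 = 75
3D: 3 × 6 = 18
Difference = 75 - 18 = 57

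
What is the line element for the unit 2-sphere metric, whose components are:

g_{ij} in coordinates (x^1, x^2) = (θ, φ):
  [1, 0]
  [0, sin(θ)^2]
ds^2 = g_{ij} dx^i dx^j; only the non-zero components contribute.
ds^2 = dθ^2 + sin(θ)^2 dφ^2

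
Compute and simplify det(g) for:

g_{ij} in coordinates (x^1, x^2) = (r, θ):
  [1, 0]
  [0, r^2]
For a 2×2 metric: det(g) = g_{11}·g_{22} - g_{12}·g_{21}
= (1)·(r^2) - (0)·(0)
= r^2 - 0
det(g) = r^2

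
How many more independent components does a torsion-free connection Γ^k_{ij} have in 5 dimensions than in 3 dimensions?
Independent components in n dimensions: n × n(n+1)/2 = n^2(n+1)/2.
5D: 5 × 15 = 75
3D: 3 × 6 = 18
Difference = 75 - 18 = 57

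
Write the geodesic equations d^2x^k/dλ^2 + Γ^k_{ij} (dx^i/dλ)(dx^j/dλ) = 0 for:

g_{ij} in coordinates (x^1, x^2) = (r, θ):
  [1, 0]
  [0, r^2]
Geodesic equation: d^2x^k/dλ^2 + Γ^k_{ij} (dx^i/dλ)(dx^j/dλ) = 0.
Non-zero Christoffel symbols:
Γ^r_{θ θ} = -r
Γ^θ_{r θ} = 1/r
Substituting (the symmetric pair Γ^k_{ij}, Γ^k_{ji} combines into a factor 2):
d^2r/dλ^2 - r (dθ/dλ)^2 = 0
d^2θ/dλ^2 + (2/r) (dr/dλ)(dθ/dλ) = 0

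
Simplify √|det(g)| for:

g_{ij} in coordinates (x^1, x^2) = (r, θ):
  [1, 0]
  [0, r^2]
det(g) = r^2
√|det(g)| = r
Volume element: dV = r dr dθ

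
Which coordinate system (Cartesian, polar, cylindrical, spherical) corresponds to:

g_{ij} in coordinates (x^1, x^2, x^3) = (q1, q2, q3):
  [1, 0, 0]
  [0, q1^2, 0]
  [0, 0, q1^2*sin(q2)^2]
The line element ds^2 = dq1^2 + q1^2 dq2^2 + q1^2 sin(q2)^2 dq3^2 is dr^2 + r^2 dθ^2 + r^2 sin(θ)^2 dφ^2 with q1 = r, q2 = θ, q3 = φ.
spherical coordinates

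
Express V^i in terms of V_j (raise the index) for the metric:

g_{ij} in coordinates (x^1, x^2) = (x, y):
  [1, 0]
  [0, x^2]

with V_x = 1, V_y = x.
Inverse metric (diagonal): g^{xx} = 1, g^{yy} = 1/x^2
V^i = g^{ij} V_j:
V^x = (1)(1) + (0)(x) = 1
V^y = (0)(1) + (1/x^2)(x) = 1/x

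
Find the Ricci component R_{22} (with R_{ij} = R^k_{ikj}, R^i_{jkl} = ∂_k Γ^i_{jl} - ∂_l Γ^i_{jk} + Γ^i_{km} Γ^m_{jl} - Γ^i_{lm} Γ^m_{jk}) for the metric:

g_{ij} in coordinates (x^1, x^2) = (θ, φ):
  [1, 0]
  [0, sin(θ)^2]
Non-zero Christoffel symbols (Γ^k_{ij} = Γ^k_{ji}):
Γ^θ_{φ φ} = -sin(2*θ)/2
Γ^φ_{θ φ} = 1/tan(θ)
R^θ_{φ θ φ} = ∂_θ Γ^θ_{φ φ} - ∂_φ Γ^θ_{φ θ} + Γ^θ_{θ m} Γ^m_{φ φ} - Γ^θ_{φ m} Γ^m_{φ θ}
  = (-cos(2*θ)) - (0) + (0) - (-cos(θ)^2) = sin(θ)^2
R^φ_{φ φ φ} = 0 (a repeated index in an antisymmetric pair)
R_{φφ} = R^θ_{φ θ φ} + R^φ_{φ φ φ} = (sin(θ)^2) + (0) = sin(θ)^2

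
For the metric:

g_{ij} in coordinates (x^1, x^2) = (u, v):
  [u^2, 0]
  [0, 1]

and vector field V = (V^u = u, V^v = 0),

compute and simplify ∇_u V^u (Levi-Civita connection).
Non-zero Christoffel symbols:
Γ^u_{u u} = 1/u
∇_u V^u = ∂_u V^u + Γ^u_{u j} V^j
  = (1) + (1/u)(u) + (0)(0)
  = 2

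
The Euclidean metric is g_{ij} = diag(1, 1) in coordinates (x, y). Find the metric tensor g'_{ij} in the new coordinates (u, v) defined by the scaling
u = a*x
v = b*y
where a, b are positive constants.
Invert the transformation: x = u/a, y = v/b
g'_{ij} = (∂x^k/∂x'^i)(∂x^l/∂x'^j) g_{kl}; with g_{kl} = δ_{kl} this is Σ_k (∂x^k/∂x'^i)(∂x^k/∂x'^j).
Jacobian: ∂x/∂u = 1/a, ∂x/∂v = 0, ∂y/∂u = 0, ∂y/∂v = 1/b
g'_{uu} = (1/a)(1/a) + (0)(0) = 1/a^2
g'_{uv} = (1/a)(0) + (0)(1/b) = 0
g'_{vv} = (0)(0) + (1/b)(1/b) = 1/b^2
g'_{ij} = diag(1/a^2, 1/b^2)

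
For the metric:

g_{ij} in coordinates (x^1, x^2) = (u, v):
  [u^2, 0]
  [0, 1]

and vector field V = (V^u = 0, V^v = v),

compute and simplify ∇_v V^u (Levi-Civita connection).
Non-zero Christoffel symbols:
Γ^u_{u u} = 1/u
∇_v V^u = ∂_v V^u + Γ^u_{v j} V^j
  = (0) + (0)(0) + (0)(v)
  = 0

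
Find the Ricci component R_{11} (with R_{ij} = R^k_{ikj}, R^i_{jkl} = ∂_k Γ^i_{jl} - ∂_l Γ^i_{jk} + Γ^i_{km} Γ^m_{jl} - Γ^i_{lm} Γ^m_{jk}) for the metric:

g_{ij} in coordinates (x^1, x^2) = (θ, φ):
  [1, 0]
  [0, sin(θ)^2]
Non-zero Christoffel symbols (Γ^k_{ij} = Γ^k_{ji}):
Γ^θ_{φ φ} = -sin(2*θ)/2
Γ^φ_{θ φ} = 1/tan(θ)
R^θ_{θ θ θ} = 0 (a repeated index in an antisymmetric pair)
R^φ_{θ φ θ} = ∂_φ Γ^φ_{θ θ} - ∂_θ Γ^φ_{θ φ} + Γ^φ_{φ m} Γ^m_{θ θ} - Γ^φ_{θ m} Γ^m_{θ φ}
  = (0) - (-1/sin(θ)^2) + (0) - (1/tan(θ)^2) = 1
R_{θθ} = R^θ_{θ θ θ} + R^φ_{θ φ θ} = (0) + (1) = 1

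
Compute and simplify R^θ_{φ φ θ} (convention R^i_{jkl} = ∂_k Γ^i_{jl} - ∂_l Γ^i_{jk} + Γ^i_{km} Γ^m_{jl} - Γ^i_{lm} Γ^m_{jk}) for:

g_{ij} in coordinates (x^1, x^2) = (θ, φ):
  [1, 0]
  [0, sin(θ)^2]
Non-zero Christoffel symbols (Γ^k_{ij} = Γ^k_{ji}):
Γ^θ_{φ φ} = -sin(2*θ)/2
Γ^φ_{θ φ} = 1/tan(θ)
R^θ_{φ φ θ} = ∂_φ Γ^θ_{φ θ} - ∂_θ Γ^θ_{φ φ} + Γ^θ_{φ m} Γ^m_{φ θ} - Γ^θ_{θ m} Γ^m_{φ φ}
  = (0) - (-cos(2*θ)) + (-cos(θ)^2) - (0) = -sin(θ)^2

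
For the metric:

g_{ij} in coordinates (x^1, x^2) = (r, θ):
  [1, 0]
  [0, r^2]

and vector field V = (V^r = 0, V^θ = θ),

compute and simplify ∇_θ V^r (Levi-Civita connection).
Non-zero Christoffel symbols:
Γ^r_{θ θ} = -r
Γ^θ_{r θ} = 1/r
∇_θ V^r = ∂_θ V^r + Γ^r_{θ j} V^j
  = (0) + (0)(0) + (-r)(θ)
  = -r*θ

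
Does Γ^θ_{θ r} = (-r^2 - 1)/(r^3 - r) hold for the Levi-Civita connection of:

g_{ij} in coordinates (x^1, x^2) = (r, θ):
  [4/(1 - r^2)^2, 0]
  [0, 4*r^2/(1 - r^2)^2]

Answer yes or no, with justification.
Γ^θ_{θ r} = (1/2) g^{θθ} (∂_θ g_{θr} + ∂_r g_{θθ} - ∂_θ g_{θr}) = (1/2)((1 - r^2)^2/(4*r^2))((0) + (-8*(r^3 + r)/(r^2 - 1)^3) - (0)) = (-r^2 - 1)/(r^3 - r)
This equals the proposed value (-r^2 - 1)/(r^3 - r).
Yes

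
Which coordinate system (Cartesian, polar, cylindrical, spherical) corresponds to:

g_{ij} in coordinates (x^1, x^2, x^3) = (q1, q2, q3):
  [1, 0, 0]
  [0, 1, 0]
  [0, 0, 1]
All components are constant and the metric is the identity, i.e. orthonormal rectilinear coordinates.
Cartesian (3D) coordinates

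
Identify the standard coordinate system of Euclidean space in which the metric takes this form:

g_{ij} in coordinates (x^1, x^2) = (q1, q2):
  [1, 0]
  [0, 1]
All components are constant and the metric is the identity, i.e. orthonormal rectilinear coordinates.
Cartesian (2D) coordinates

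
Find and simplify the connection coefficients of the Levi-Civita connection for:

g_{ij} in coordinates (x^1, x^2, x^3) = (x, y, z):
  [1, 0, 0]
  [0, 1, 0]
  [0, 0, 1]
Using Γ^k_{ij} = (1/2) g^{km} (∂_i g_{mj} + ∂_j g_{mi} - ∂_m g_{ij}); the metric is diagonal, so only the m = k term contributes.
Every metric component is constant, so all ∂_m g_{ij} = 0 and every Christoffel symbol vanishes.
All Christoffel symbols are zero.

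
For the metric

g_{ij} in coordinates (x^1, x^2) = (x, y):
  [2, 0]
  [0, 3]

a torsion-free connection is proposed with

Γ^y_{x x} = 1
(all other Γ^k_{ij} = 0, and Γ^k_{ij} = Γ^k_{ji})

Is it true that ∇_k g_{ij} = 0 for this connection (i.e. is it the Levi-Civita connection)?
Using ∇_k g_{ij} = ∂_k g_{ij} - Γ^m_{ki} g_{mj} - Γ^m_{kj} g_{im}:
∇_x g_{xy} = (0) - (3) - (0) = -3 ≠ 0
So the connection is not metric compatible (it is not the Levi-Civita connection).
No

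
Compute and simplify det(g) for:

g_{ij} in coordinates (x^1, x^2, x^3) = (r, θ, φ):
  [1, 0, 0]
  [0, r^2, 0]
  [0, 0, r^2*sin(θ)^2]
Diagonal metric: det(g) = g_{11}·g_{22}·g_{33}
= (1)·(r^2)·(r^2*sin(θ)^2)
det(g) = r^4*sin(θ)^2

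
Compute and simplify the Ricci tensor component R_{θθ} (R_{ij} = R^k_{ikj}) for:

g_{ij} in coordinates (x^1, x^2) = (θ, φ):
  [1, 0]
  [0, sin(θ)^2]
Non-zero Christoffel symbols (Γ^k_{ij} = Γ^k_{ji}):
Γ^θ_{φ φ} = -sin(2*θ)/2
Γ^φ_{θ φ} = 1/tan(θ)
R^θ_{θ θ θ} = 0 (a repeated index in an antisymmetric pair)
R^φ_{θ φ θ} = ∂_φ Γ^φ_{θ θ} - ∂_θ Γ^φ_{θ φ} + Γ^φ_{φ m} Γ^m_{θ θ} - Γ^φ_{θ m} Γ^m_{θ φ}
  = (0) - (-1/sin(θ)^2) + (0) - (1/tan(θ)^2) = 1
R_{θθ} = R^θ_{θ θ θ} + R^φ_{θ φ θ} = (0) + (1) = 1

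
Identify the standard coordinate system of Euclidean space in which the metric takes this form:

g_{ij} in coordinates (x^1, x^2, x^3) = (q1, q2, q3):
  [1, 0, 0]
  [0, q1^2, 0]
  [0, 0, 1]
The line element ds^2 = dq1^2 + q1^2 dq2^2 + dq3^2 is dr^2 + r^2 dθ^2 + dz^2 with q1 = r, q2 = θ, q3 = z.
cylindrical coordinates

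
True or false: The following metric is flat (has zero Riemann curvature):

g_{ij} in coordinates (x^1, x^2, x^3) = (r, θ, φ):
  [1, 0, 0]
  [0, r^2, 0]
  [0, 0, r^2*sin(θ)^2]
Non-zero Christoffel symbols:
Γ^r_{θ θ} = -r
Γ^r_{φ φ} = -r*sin(θ)^2
Γ^θ_{r θ} = 1/r
Γ^θ_{φ φ} = -sin(2*θ)/2
Γ^φ_{r φ} = 1/r
Γ^φ_{θ φ} = 1/tan(θ)
Ricci tensor: R_{rr} = 0, R_{rθ} = 0, R_{rφ} = 0, R_{θθ} = 0, R_{θφ} = 0, R_{φφ} = 0
All R_{ij} vanish; in 3 dimensions the Riemann tensor is fully determined by the Ricci tensor, so R^i_{jkl} = 0: the metric is flat (curvilinear coordinates on flat space).
True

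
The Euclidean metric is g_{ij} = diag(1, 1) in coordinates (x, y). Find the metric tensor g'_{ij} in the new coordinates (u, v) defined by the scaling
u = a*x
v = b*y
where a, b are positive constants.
Invert the transformation: x = u/a, y = v/b
g'_{ij} = (∂x^k/∂x'^i)(∂x^l/∂x'^j) g_{kl}; with g_{kl} = δ_{kl} this is Σ_k (∂x^k/∂x'^i)(∂x^k/∂x'^j).
Jacobian: ∂x/∂u = 1/a, ∂x/∂v = 0, ∂y/∂u = 0, ∂y/∂v = 1/b
g'_{uu} = (1/a)(1/a) + (0)(0) = 1/a^2
g'_{uv} = (1/a)(0) + (0)(1/b) = 0
g'_{vv} = (0)(0) + (1/b)(1/b) = 1/b^2
g'_{ij} = diag(1/a^2, 1/b^2)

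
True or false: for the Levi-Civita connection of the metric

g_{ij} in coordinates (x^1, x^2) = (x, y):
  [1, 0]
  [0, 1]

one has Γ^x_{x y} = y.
Γ^x_{x y} = (1/2) g^{xx} (∂_x g_{xy} + ∂_y g_{xx} - ∂_x g_{xy}) = (1/2)(1)((0) + (0) - (0)) = 0
This differs from the proposed value y.
False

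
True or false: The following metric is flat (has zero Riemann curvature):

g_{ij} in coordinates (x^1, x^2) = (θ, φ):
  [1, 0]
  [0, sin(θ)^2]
Non-zero Christoffel symbols:
Γ^θ_{φ φ} = -sin(2*θ)/2
Γ^φ_{θ φ} = 1/tan(θ)
Ricci tensor: R_{θθ} = 1, R_{θφ} = 0, R_{φφ} = sin(θ)^2
The Ricci tensor is non-zero, so the Riemann tensor is non-zero: not flat.
False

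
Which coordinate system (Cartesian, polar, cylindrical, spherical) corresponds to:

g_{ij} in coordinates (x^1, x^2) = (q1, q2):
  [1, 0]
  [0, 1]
All components are constant and the metric is the identity, i.e. orthonormal rectilinear coordinates.
Cartesian (2D) coordinates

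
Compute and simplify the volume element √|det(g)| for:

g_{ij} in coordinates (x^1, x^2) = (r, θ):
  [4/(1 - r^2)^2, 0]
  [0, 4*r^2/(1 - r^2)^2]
det(g) = 16*r^2/(1 - r^2)^4
√|det(g)| = 4*r/(r^2 - 1)^2
Volume element: dV = 4*r/(r^2 - 1)^2 dr dθ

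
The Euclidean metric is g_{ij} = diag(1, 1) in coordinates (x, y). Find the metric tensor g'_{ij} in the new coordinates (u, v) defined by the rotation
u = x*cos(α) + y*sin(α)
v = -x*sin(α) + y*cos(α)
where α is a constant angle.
Invert the transformation: x = u*cos(α) - v*sin(α), y = u*sin(α) + v*cos(α)
g'_{ij} = (∂x^k/∂x'^i)(∂x^l/∂x'^j) g_{kl}; with g_{kl} = δ_{kl} this is Σ_k (∂x^k/∂x'^i)(∂x^k/∂x'^j).
Jacobian: ∂x/∂u = cos(α), ∂x/∂v = -sin(α), ∂y/∂u = sin(α), ∂y/∂v = cos(α)
g'_{uu} = (cos(α))(cos(α)) + (sin(α))(sin(α)) = 1
g'_{uv} = (cos(α))(-sin(α)) + (sin(α))(cos(α)) = 0
g'_{vv} = (-sin(α))(-sin(α)) + (cos(α))(cos(α)) = 1
g'_{ij} = diag(1, 1)
The Euclidean metric is invariant under rotations.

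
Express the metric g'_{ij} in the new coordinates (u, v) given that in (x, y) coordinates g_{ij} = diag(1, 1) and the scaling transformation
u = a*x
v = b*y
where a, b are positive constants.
Invert the transformation: x = u/a, y = v/b
g'_{ij} = (∂x^k/∂x'^i)(∂x^l/∂x'^j) g_{kl}; with g_{kl} = δ_{kl} this is Σ_k (∂x^k/∂x'^i)(∂x^k/∂x'^j).
Jacobian: ∂x/∂u = 1/a, ∂x/∂v = 0, ∂y/∂u = 0, ∂y/∂v = 1/b
g'_{uu} = (1/a)(1/a) + (0)(0) = 1/a^2
g'_{uv} = (1/a)(0) + (0)(1/b) = 0
g'_{vv} = (0)(0) + (1/b)(1/b) = 1/b^2
g'_{ij} = diag(1/a^2, 1/b^2)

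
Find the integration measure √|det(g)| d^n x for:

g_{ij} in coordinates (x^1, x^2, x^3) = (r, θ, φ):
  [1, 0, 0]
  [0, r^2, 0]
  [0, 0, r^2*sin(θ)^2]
det(g) = r^4*sin(θ)^2
√|det(g)| = r^2*sin(θ) (taking 0 < θ < π so that |sin(θ)| = sin(θ))
Volume element: dV = r^2*sin(θ) dr dθ dφ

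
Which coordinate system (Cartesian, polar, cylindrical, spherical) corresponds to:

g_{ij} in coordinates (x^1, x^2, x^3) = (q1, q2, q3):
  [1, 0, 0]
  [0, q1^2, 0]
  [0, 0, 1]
The line element ds^2 = dq1^2 + q1^2 dq2^2 + dq3^2 is dr^2 + r^2 dθ^2 + dz^2 with q1 = r, q2 = θ, q3 = z.
cylindrical coordinates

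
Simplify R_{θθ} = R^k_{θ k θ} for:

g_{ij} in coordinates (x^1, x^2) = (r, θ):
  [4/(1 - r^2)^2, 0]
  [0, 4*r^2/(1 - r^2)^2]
Non-zero Christoffel symbols (Γ^k_{ij} = Γ^k_{ji}):
Γ^r_{r r} = 2*r/(1 - r^2)
Γ^r_{θ θ} = (r^3 + r)/(r^2 - 1)
Γ^θ_{r θ} = (-r^2 - 1)/(r^3 - r)
R^r_{θ r θ} = ∂_r Γ^r_{θ θ} - ∂_θ Γ^r_{θ r} + Γ^r_{r m} Γ^m_{θ θ} - Γ^r_{θ m} Γ^m_{θ r}
  = ((r^4 - 4*r^2 - 1)/(r^2 - 1)^2) - (0) + (-2*r^2*(r^2 + 1)/(r^2 - 1)^2) - (-(r^2 + 1)^2/(r^2 - 1)^2) = -4*r^2/(r^2 - 1)^2
R^θ_{θ θ θ} = 0 (a repeated index in an antisymmetric pair)
R_{θθ} = R^r_{θ r θ} + R^θ_{θ θ θ} = (-4*r^2/(r^2 - 1)^2) + (0) = -4*r^2/(r^2 - 1)^2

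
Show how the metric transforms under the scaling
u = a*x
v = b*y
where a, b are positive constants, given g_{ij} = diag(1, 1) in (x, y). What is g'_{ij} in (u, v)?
Invert the transformation: x = u/a, y = v/b
g'_{ij} = (∂x^k/∂x'^i)(∂x^l/∂x'^j) g_{kl}; with g_{kl} = δ_{kl} this is Σ_k (∂x^k/∂x'^i)(∂x^k/∂x'^j).
Jacobian: ∂x/∂u = 1/a, ∂x/∂v = 0, ∂y/∂u = 0, ∂y/∂v = 1/b
g'_{uu} = (1/a)(1/a) + (0)(0) = 1/a^2
g'_{uv} = (1/a)(0) + (0)(1/b) = 0
g'_{vv} = (0)(0) + (1/b)(1/b) = 1/b^2
g'_{ij} = diag(1/a^2, 1/b^2)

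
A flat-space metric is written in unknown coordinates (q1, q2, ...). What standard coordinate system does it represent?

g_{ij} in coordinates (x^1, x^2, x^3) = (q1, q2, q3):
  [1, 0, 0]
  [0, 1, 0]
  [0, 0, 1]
All components are constant and the metric is the identity, i.e. orthonormal rectilinear coordinates.
Cartesian (3D) coordinates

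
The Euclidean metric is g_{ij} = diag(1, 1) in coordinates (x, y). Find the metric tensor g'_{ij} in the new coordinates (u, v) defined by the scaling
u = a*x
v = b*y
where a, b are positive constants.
Invert the transformation: x = u/a, y = v/b
g'_{ij} = (∂x^k/∂x'^i)(∂x^l/∂x'^j) g_{kl}; with g_{kl} = δ_{kl} this is Σ_k (∂x^k/∂x'^i)(∂x^k/∂x'^j).
Jacobian: ∂x/∂u = 1/a, ∂x/∂v = 0, ∂y/∂u = 0, ∂y/∂v = 1/b
g'_{uu} = (1/a)(1/a) + (0)(0) = 1/a^2
g'_{uv} = (1/a)(0) + (0)(1/b) = 0
g'_{vv} = (0)(0) + (1/b)(1/b) = 1/b^2
g'_{ij} = diag(1/a^2, 1/b^2)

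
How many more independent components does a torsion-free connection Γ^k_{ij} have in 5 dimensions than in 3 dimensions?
Independent components in n dimensions: n × n(n+1)/2 = n^2(n+1)/2.
5D: 5 × 15 = 75
3D: 3 × 6 = 18
Difference = 75 - 18 = 57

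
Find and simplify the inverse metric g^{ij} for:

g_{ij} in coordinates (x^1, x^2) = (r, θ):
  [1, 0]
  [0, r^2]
The metric is diagonal, so g^{ij} is diagonal with entries 1/g_{ii}: diag(1, 1/(r^2)).
g^{ij}:
  [1, 0]
  [0, 1/r^2]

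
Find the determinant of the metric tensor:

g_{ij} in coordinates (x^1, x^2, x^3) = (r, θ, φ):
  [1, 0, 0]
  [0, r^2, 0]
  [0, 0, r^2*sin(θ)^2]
Diagonal metric: det(g) = g_{11}·g_{22}·g_{33}
= (1)·(r^2)·(r^2*sin(θ)^2)
det(g) = r^4*sin(θ)^2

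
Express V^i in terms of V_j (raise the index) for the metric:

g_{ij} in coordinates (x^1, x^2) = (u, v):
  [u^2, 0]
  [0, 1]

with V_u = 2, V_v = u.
Inverse metric (diagonal): g^{uu} = 1/u^2, g^{vv} = 1
V^i = g^{ij} V_j:
V^u = (1/u^2)(2) + (0)(u) = 2/u^2
V^v = (0)(2) + (1)(u) = u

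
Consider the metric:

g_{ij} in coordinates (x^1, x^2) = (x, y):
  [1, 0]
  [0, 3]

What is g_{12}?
With x^1 = x, x^2 = y, g_{12} = g_{xy} is the row-1, column-2 entry of the matrix.
g_{12} = 0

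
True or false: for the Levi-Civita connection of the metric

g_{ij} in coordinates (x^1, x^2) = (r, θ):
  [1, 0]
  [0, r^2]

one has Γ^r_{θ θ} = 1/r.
Γ^r_{θ θ} = (1/2) g^{rr} (∂_θ g_{rθ} + ∂_θ g_{rθ} - ∂_r g_{θθ}) = (1/2)(1)((0) + (0) - (2*r)) = -r
This differs from the proposed value 1/r.
False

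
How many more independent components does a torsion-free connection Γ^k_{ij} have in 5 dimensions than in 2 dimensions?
Independent components in n dimensions: n × n(n+1)/2 = n^2(n+1)/2.
5D: 5 × 15 = 75
2D: 2 × 3 = 6
Difference = 75 - 6 = 69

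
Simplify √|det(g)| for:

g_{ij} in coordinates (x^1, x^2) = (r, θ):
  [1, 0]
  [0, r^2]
det(g) = r^2
√|det(g)| = r
Volume element: dV = r dr dθ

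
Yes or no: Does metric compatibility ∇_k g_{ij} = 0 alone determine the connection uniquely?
One also needs vanishing torsion; metric compatibility plus torsion-freeness singles out the Levi-Civita connection.
No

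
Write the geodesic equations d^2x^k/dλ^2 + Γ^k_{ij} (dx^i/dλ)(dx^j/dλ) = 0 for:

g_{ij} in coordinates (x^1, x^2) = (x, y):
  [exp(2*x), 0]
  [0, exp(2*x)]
Geodesic equation: d^2x^k/dλ^2 + Γ^k_{ij} (dx^i/dλ)(dx^j/dλ) = 0.
Non-zero Christoffel symbols:
Γ^x_{x x} = 1
Γ^x_{y y} = -1
Γ^y_{x y} = 1
Substituting (the symmetric pair Γ^k_{ij}, Γ^k_{ji} combines into a factor 2):
d^2x/dλ^2 + (dx/dλ)^2 - (dy/dλ)^2 = 0
d^2y/dλ^2 + 2 (dx/dλ)(dy/dλ) = 0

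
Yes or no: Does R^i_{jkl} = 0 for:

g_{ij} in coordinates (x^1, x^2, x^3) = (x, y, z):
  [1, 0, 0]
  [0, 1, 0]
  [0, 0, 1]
All metric components are constant, so every Christoffel symbol vanishes and R^i_{jkl} = 0.
Yes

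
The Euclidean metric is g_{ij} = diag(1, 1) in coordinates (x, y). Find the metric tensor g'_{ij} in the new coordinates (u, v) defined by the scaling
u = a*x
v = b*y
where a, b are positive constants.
Invert the transformation: x = u/a, y = v/b
g'_{ij} = (∂x^k/∂x'^i)(∂x^l/∂x'^j) g_{kl}; with g_{kl} = δ_{kl} this is Σ_k (∂x^k/∂x'^i)(∂x^k/∂x'^j).
Jacobian: ∂x/∂u = 1/a, ∂x/∂v = 0, ∂y/∂u = 0, ∂y/∂v = 1/b
g'_{uu} = (1/a)(1/a) + (0)(0) = 1/a^2
g'_{uv} = (1/a)(0) + (0)(1/b) = 0
g'_{vv} = (0)(0) + (1/b)(1/b) = 1/b^2
g'_{ij} = diag(1/a^2, 1/b^2)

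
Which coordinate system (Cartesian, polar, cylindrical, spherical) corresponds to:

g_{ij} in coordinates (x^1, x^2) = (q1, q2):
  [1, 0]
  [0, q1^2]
The line element ds^2 = dq1^2 + q1^2 dq2^2 is dr^2 + r^2 dθ^2 with q1 = r, q2 = θ.
polar coordinates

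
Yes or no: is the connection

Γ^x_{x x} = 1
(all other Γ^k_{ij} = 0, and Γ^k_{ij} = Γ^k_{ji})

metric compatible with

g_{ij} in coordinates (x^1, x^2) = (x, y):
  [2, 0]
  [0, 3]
Using ∇_k g_{ij} = ∂_k g_{ij} - Γ^m_{ki} g_{mj} - Γ^m_{kj} g_{im}:
∇_x g_{xx} = (0) - (2) - (2) = -4 ≠ 0
So the connection is not metric compatible (it is not the Levi-Civita connection).
No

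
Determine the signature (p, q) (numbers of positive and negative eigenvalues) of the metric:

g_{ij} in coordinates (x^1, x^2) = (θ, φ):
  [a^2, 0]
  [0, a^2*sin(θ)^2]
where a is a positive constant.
The metric is diagonal, so its eigenvalues are the diagonal entries: a^2, a^2*sin(θ)^2 (at a generic point, where coordinate-dependent entries are positive).
2 positive, 0 negative.
(2, 0) - Riemannian (positive definite)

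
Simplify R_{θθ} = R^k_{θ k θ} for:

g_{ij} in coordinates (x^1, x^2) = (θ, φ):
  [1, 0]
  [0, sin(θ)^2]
Non-zero Christoffel symbols (Γ^k_{ij} = Γ^k_{ji}):
Γ^θ_{φ φ} = -sin(2*θ)/2
Γ^φ_{θ φ} = 1/tan(θ)
R^θ_{θ θ θ} = 0 (a repeated index in an antisymmetric pair)
R^φ_{θ φ θ} = ∂_φ Γ^φ_{θ θ} - ∂_θ Γ^φ_{θ φ} + Γ^φ_{φ m} Γ^m_{θ θ} - Γ^φ_{θ m} Γ^m_{θ φ}
  = (0) - (-1/sin(θ)^2) + (0) - (1/tan(θ)^2) = 1
R_{θθ} = R^θ_{θ θ θ} + R^φ_{θ φ θ} = (0) + (1) = 1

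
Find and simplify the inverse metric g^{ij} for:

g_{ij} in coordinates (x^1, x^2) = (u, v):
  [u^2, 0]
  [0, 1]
The metric is diagonal, so g^{ij} is diagonal with entries 1/g_{ii}: diag(1/(u^2), 1).
g^{ij}:
  [1/u^2, 0]
  [0, 1]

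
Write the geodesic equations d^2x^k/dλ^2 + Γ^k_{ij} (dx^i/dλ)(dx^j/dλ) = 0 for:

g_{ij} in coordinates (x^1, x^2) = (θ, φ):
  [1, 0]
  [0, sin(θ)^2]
Geodesic equation: d^2x^k/dλ^2 + Γ^k_{ij} (dx^i/dλ)(dx^j/dλ) = 0.
Non-zero Christoffel symbols:
Γ^θ_{φ φ} = -sin(2*θ)/2
Γ^φ_{θ φ} = 1/tan(θ)
Substituting (the symmetric pair Γ^k_{ij}, Γ^k_{ji} combines into a factor 2):
d^2θ/dλ^2 - (sin(2*θ)/2) (dφ/dλ)^2 = 0
d^2φ/dλ^2 + (2/tan(θ)) (dθ/dλ)(dφ/dλ) = 0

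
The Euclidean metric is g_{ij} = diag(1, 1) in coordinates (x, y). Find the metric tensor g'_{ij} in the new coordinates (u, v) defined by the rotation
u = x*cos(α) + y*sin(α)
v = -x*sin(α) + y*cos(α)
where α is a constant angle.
Invert the transformation: x = u*cos(α) - v*sin(α), y = u*sin(α) + v*cos(α)
g'_{ij} = (∂x^k/∂x'^i)(∂x^l/∂x'^j) g_{kl}; with g_{kl} = δ_{kl} this is Σ_k (∂x^k/∂x'^i)(∂x^k/∂x'^j).
Jacobian: ∂x/∂u = cos(α), ∂x/∂v = -sin(α), ∂y/∂u = sin(α), ∂y/∂v = cos(α)
g'_{uu} = (cos(α))(cos(α)) + (sin(α))(sin(α)) = 1
g'_{uv} = (cos(α))(-sin(α)) + (sin(α))(cos(α)) = 0
g'_{vv} = (-sin(α))(-sin(α)) + (cos(α))(cos(α)) = 1
g'_{ij} = diag(1, 1)
The Euclidean metric is invariant under rotations.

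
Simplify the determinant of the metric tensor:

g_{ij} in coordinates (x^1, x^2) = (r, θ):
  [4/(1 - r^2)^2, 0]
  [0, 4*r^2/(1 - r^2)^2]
For a 2×2 metric: det(g) = g_{11}·g_{22} - g_{12}·g_{21}
= (4/(1 - r^2)^2)·(4*r^2/(1 - r^2)^2) - (0)·(0)
= 16*r^2/(1 - r^2)^4 - 0
det(g) = 16*r^2/(1 - r^2)^4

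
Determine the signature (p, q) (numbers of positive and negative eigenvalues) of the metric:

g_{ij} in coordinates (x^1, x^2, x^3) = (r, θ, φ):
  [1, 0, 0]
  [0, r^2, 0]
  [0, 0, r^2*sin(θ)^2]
The metric is diagonal, so its eigenvalues are the diagonal entries: 1, r^2, r^2*sin(θ)^2 (at a generic point, where coordinate-dependent entries are positive).
3 positive, 0 negative.
(3, 0) - Riemannian (positive definite)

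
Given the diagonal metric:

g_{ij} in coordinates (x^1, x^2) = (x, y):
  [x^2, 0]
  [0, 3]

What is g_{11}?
With x^1 = x, x^2 = y, g_{11} = g_{xx} is the row-1, column-1 entry of the matrix.
g_{11} = x^2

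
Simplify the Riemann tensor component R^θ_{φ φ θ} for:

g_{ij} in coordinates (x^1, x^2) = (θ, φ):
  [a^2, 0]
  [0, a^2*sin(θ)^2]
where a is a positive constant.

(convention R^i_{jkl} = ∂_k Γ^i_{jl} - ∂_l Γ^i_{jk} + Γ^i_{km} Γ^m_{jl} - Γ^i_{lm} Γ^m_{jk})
Non-zero Christoffel symbols (Γ^k_{ij} = Γ^k_{ji}):
Γ^θ_{φ φ} = -sin(2*θ)/2
Γ^φ_{θ φ} = 1/tan(θ)
R^θ_{φ φ θ} = ∂_φ Γ^θ_{φ θ} - ∂_θ Γ^θ_{φ φ} + Γ^θ_{φ m} Γ^m_{φ θ} - Γ^θ_{θ m} Γ^m_{φ φ}
  = (0) - (-cos(2*θ)) + (-cos(θ)^2) - (0) = -sin(θ)^2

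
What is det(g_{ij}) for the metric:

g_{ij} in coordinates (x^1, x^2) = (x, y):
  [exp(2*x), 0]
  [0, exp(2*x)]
For a 2×2 metric: det(g) = g_{11}·g_{22} - g_{12}·g_{21}
= (exp(2*x))·(exp(2*x)) - (0)·(0)
= exp(4*x) - 0
det(g) = exp(4*x)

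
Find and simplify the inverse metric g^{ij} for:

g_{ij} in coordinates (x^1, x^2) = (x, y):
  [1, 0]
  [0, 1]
The metric is diagonal, so g^{ij} is diagonal with entries 1/g_{ii}: diag(1, 1).
g^{ij}:
  [1, 0]
  [0, 1]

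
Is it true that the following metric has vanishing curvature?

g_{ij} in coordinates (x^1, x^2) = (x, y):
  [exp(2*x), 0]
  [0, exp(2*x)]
Non-zero Christoffel symbols:
Γ^x_{x x} = 1
Γ^x_{y y} = -1
Γ^y_{x y} = 1
Ricci tensor: R_{xx} = 0, R_{xy} = 0, R_{yy} = 0
All R_{ij} vanish; in 2 dimensions the Riemann tensor is fully determined by the Ricci tensor, so R^i_{jkl} = 0: the metric is flat (curvilinear coordinates on flat space).
Yes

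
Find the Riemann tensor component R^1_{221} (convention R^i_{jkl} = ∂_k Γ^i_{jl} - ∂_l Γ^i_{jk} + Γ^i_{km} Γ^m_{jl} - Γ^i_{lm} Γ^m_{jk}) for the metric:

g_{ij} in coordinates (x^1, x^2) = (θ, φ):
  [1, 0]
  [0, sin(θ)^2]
Non-zero Christoffel symbols (Γ^k_{ij} = Γ^k_{ji}):
Γ^θ_{φ φ} = -sin(2*θ)/2
Γ^φ_{θ φ} = 1/tan(θ)
R^θ_{φ φ θ} = ∂_φ Γ^θ_{φ θ} - ∂_θ Γ^θ_{φ φ} + Γ^θ_{φ m} Γ^m_{φ θ} - Γ^θ_{θ m} Γ^m_{φ φ}
  = (0) - (-cos(2*θ)) + (-cos(θ)^2) - (0) = -sin(θ)^2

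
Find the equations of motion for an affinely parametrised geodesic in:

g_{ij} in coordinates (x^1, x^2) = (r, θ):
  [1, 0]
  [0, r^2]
Geodesic equation: d^2x^k/dλ^2 + Γ^k_{ij} (dx^i/dλ)(dx^j/dλ) = 0.
Non-zero Christoffel symbols:
Γ^r_{θ θ} = -r
Γ^θ_{r θ} = 1/r
Substituting (the symmetric pair Γ^k_{ij}, Γ^k_{ji} combines into a factor 2):
d^2r/dλ^2 - r (dθ/dλ)^2 = 0
d^2θ/dλ^2 + (2/r) (dr/dλ)(dθ/dλ) = 0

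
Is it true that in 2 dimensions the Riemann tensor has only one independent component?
The number of independent components is n^2(n^2-1)/12 = 4·3/12 = 1 for n = 2 (e.g. R_{1212}).
Yes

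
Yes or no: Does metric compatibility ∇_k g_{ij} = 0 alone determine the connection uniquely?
One also needs vanishing torsion; metric compatibility plus torsion-freeness singles out the Levi-Civita connection.
No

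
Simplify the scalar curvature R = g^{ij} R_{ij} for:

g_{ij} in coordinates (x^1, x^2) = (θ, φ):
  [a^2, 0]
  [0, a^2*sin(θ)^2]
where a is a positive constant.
Non-zero Christoffel symbols (Γ^k_{ij} = Γ^k_{ji}):
Γ^θ_{φ φ} = -sin(2*θ)/2
Γ^φ_{θ φ} = 1/tan(θ)
Ricci tensor (R_{ij} = R^k_{ikj}): R_{θθ} = 1, R_{θφ} = 0, R_{φφ} = sin(θ)^2
Inverse metric: g^{θθ} = 1/a^2, g^{φφ} = 1/(a^2*sin(θ)^2)
R = g^{ij} R_{ij} = (1/a^2)(1) + (1/(a^2*sin(θ)^2))(sin(θ)^2) = 2/a^2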